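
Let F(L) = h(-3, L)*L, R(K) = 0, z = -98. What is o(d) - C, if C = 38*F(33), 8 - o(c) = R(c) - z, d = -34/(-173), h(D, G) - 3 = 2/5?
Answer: -21768/5 ≈ -4353.6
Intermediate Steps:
h(D, G) = 17/5 (h(D, G) = 3 + 2/5 = 17/5)
d = 34/173 (d = -34*(-1/173) = 34/173 ≈ 0.19653)
o(c) = -90 (o(c) = 8 - (0 - 1*(-98)) = 8 - (0 + 98) = 8 - 1*98 = 8 - 98 = -90)
F(L) = 17*L/5
C = 21318/5 (C = 38*((17/5)*33) = 38*(561/5) = 21318/5 ≈ 4263.6)
o(d) - C = -90 - 1*21318/5 = -90 - 21318/5 = -21768/5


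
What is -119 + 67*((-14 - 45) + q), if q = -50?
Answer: -7422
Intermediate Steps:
-119 + 67*((-14 - 45) + q) = -119 + 67*((-14 - 45) - 50) = -119 + 67*(-59 - 50) = -119 + 67*(-109) = -119 - 7303 = -7422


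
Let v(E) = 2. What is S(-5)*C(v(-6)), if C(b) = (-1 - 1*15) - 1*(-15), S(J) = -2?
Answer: 2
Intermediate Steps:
C(b) = -1 (C(b) = (-1 - 15) + 15 = -16 + 15 = -1)
S(-5)*C(v(-6)) = -2*(-1) = 2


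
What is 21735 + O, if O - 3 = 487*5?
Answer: 24173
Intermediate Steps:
O = 2438 (O = 3 + 487*5 = 3 + 2435 = 2438)
21735 + O = 21735 + 2438 = 24173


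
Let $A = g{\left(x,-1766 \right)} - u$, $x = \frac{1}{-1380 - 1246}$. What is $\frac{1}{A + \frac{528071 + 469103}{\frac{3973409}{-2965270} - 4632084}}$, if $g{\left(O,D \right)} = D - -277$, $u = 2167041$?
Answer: $- \frac{1248671245099}{2707781323942729650} \approx -4.6114 \cdot 10^{-7}$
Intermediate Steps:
$x = - \frac{1}{2626}$ ($x = \frac{1}{-2626} = - \frac{1}{2626} \approx -0.00038081$)
$g{\left(O,D \right)} = 277 + D$ ($g{\left(O,D \right)} = D + 277 = 277 + D$)
$A = -2168530$ ($A = \left(277 - 1766\right) - 2167041 = -1489 - 2167041 = -2168530$)
$\frac{1}{A + \frac{528071 + 469103}{\frac{3973409}{-2965270} - 4632084}} = \frac{1}{-2168530 + \frac{528071 + 469103}{\frac{3973409}{-2965270} - 4632084}} = \frac{1}{-2168530 + \frac{997174}{3973409 \left(- \frac{1}{2965270}\right) - 4632084}} = \frac{1}{-2168530 + \frac{997174}{- \frac{361219}{269570} - 4632084}} = \frac{1}{-2168530 + \frac{997174}{- \frac{1248671245099}{269570}}} = \frac{1}{-2168530 + 997174 \left(- \frac{269570}{1248671245099}\right)} = \frac{1}{-2168530 - \frac{268808195180}{1248671245099}} = \frac{1}{- \frac{2707781323942729650}{1248671245099}} = - \frac{1248671245099}{2707781323942729650}$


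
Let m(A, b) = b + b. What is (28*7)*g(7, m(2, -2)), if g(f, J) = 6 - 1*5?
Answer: 196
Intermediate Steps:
m(A, b) = 2*b
g(f, J) = 1 (g(f, J) = 6 - 5 = 1)
(28*7)*g(7, m(2, -2)) = (28*7)*1 = 196*1 = 196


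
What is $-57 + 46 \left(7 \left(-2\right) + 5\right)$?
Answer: $-471$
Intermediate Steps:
$-57 + 46 \left(7 \left(-2\right) + 5\right) = -57 + 46 \left(-14 + 5\right) = -57 + 46 \left(-9\right) = -57 - 414 = -471$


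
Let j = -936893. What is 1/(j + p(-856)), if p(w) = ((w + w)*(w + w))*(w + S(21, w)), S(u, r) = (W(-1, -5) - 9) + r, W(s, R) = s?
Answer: -1/5048022461 ≈ -1.9810e-10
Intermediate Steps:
S(u, r) = -10 + r (S(u, r) = (-1 - 9) + r = -10 + r)
p(w) = 4*w**2*(-10 + 2*w) (p(w) = ((w + w)*(w + w))*(w + (-10 + w)) = ((2*w)*(2*w))*(-10 + 2*w) = (4*w**2)*(-10 + 2*w) = 4*w**2*(-10 + 2*w))
1/(j + p(-856)) = 1/(-936893 + 8*(-856)**2*(-5 - 856)) = 1/(-936893 + 8*732736*(-861)) = 1/(-936893 - 5047085568) = 1/(-5048022461) = -1/5048022461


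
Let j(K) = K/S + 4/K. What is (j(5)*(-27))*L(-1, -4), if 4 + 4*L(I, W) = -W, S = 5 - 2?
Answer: 0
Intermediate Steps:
S = 3
L(I, W) = -1 - W/4 (L(I, W) = -1 + (-W)/4 = -1 - W/4)
j(K) = 4/K + K/3 (j(K) = K/3 + 4/K = 4/K + K/3)
(j(5)*(-27))*L(-1, -4) = ((4/5 + (⅓)*5)*(-27))*(-1 - ¼*(-4)) = ((4*(⅕) + 5/3)*(-27))*(-1 + 1) = ((⅘ + 5/3)*(-27))*0 = ((37/15)*(-27))*0 = -333/5*0 = 0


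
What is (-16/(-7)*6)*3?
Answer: 288/7 ≈ 41.143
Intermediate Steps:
(-16/(-7)*6)*3 = (-16*(-⅐)*6)*3 = ((16/7)*6)*3 = (96/7)*3 = 288/7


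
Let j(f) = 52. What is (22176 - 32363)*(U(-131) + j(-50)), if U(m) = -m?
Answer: -1864221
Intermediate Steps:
(22176 - 32363)*(U(-131) + j(-50)) = (22176 - 32363)*(-1*(-131) + 52) = -10187*(131 + 52) = -10187*183 = -1864221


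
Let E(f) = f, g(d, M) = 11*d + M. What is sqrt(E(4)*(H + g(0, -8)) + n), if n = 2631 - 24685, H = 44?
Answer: I*sqrt(21910) ≈ 148.02*I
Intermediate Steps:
g(d, M) = M + 11*d
n = -22054
sqrt(E(4)*(H + g(0, -8)) + n) = sqrt(4*(44 + (-8 + 11*0)) - 22054) = sqrt(4*(44 + (-8 + 0)) - 22054) = sqrt(4*(44 - 8) - 22054) = sqrt(4*36 - 22054) = sqrt(144 - 22054) = sqrt(-21910) = I*sqrt(21910)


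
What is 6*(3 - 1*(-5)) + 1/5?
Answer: 241/5 ≈ 48.200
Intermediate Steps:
6*(3 - 1*(-5)) + 1/5 = 6*(3 + 5) + ⅕ = 6*8 + ⅕ = 48 + ⅕ = 241/5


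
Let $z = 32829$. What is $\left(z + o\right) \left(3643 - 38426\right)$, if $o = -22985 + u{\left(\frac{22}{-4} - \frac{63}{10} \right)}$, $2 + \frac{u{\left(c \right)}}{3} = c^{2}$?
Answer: $- \frac{8918117719}{25} \approx -3.5672 \cdot 10^{8}$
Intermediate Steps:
$u{\left(c \right)} = -6 + 3 c^{2}$
$o = - \frac{564332}{25}$ ($o = -22985 - \left(6 - 3 \left(\frac{22}{-4} - \frac{63}{10}\right)^{2}\right) = -22985 - \left(6 - 3 \left(22 \left(- \frac{1}{4}\right) - \frac{63}{10}\right)^{2}\right) = -22985 - \left(6 - 3 \left(- \frac{11}{2} - \frac{63}{10}\right)^{2}\right) = -22985 - \left(6 - 3 \left(- \frac{59}{5}\right)^{2}\right) = -22985 + \left(-6 + 3 \cdot \frac{3481}{25}\right) = -22985 + \left(-6 + \frac{10443}{25}\right) = -22985 + \frac{10293}{25} = - \frac{564332}{25} \approx -22573.0$)
$\left(z + o\right) \left(3643 - 38426\right) = \left(32829 - \frac{564332}{25}\right) \left(3643 - 38426\right) = \frac{256393}{25} \left(-34783\right) = - \frac{8918117719}{25}$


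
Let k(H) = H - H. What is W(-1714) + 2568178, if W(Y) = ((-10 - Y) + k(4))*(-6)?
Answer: 2557954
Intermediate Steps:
k(H) = 0
W(Y) = 60 + 6*Y (W(Y) = ((-10 - Y) + 0)*(-6) = (-10 - Y)*(-6) = 60 + 6*Y)
W(-1714) + 2568178 = (60 + 6*(-1714)) + 2568178 = (60 - 10284) + 2568178 = -10224 + 2568178 = 2557954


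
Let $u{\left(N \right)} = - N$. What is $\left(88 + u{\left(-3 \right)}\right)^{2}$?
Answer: $8281$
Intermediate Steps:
$\left(88 + u{\left(-3 \right)}\right)^{2} = \left(88 - -3\right)^{2} = \left(88 + 3\right)^{2} = 91^{2} = 8281$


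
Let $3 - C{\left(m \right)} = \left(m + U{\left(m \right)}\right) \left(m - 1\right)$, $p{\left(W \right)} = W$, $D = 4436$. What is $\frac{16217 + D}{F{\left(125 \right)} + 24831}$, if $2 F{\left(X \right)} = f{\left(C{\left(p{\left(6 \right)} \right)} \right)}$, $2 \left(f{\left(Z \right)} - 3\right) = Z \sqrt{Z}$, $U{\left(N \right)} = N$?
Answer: $\frac{2735283320}{3288878031} + \frac{1569628 i \sqrt{57}}{3288878031} \approx 0.83168 + 0.0036032 i$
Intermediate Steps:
$C{\left(m \right)} = 3 - 2 m \left(-1 + m\right)$ ($C{\left(m \right)} = 3 - \left(m + m\right) \left(m - 1\right) = 3 - 2 m \left(-1 + m\right)$)
$f{\left(Z \right)} = 3 + \frac{Z^{\frac{3}{2}}}{2}$ ($f{\left(Z \right)} = 3 + \frac{Z \sqrt{Z}}{2} = 3 + \frac{Z^{\frac{3}{2}}}{2}$)
$F{\left(X \right)} = \frac{3}{2} - \frac{57 i \sqrt{57}}{4}$ ($F{\left(X \right)} = \frac{3 + \frac{\left(3 - 2 \cdot 6^{2} + 2 \cdot 6\right)^{\frac{3}{2}}}{2}}{2} = \frac{3 + \frac{\left(3 - 72 + 12\right)^{\frac{3}{2}}}{2}}{2} = \frac{3 + \frac{\left(-57\right)^{\frac{3}{2}}}{2}}{2} = \frac{3 + \frac{\left(-57\right) i \sqrt{57}}{2}}{2} = \frac{3 - \frac{57 i \sqrt{57}}{2}}{2} = \frac{3}{2} - \frac{57 i \sqrt{57}}{4}$)
$\frac{16217 + D}{F{\left(125 \right)} + 24831} = \frac{16217 + 4436}{\left(\frac{3}{2} - \frac{57 i \sqrt{57}}{4}\right) + 24831} = \frac{20653}{\frac{49665}{2} - \frac{57 i \sqrt{57}}{4}}$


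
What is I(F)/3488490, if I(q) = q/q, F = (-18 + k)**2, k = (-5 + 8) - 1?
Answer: 1/3488490 ≈ 2.8666e-7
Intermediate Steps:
k = 2 (k = 3 - 1 = 2)
F = 256 (F = (-18 + 2)**2 = (-16)**2 = 256)
I(q) = 1
I(F)/3488490 = 1/3488490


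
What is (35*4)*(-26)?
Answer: -3640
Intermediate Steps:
(35*4)*(-26) = 140*(-26) = -3640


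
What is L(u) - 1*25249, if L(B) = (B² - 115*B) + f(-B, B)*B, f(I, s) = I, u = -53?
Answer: -19154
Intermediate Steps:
L(B) = -115*B (L(B) = (B² - 115*B) + (-B)*B = (B² - 115*B) - B² = -115*B)
L(u) - 1*25249 = -115*(-53) - 1*25249 = 6095 - 25249 = -19154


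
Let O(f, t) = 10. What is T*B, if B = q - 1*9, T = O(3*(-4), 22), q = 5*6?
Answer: 210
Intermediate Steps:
q = 30
T = 10
B = 21 (B = 30 - 1*9 = 30 - 9 = 21)
T*B = 10*21 = 210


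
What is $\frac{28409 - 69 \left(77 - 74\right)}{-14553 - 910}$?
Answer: $- \frac{28202}{15463} \approx -1.8238$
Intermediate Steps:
$\frac{28409 - 69 \left(77 - 74\right)}{-14553 - 910} = \frac{28409 - 207}{-15463} = \left(28409 - 207\right) \left(- \frac{1}{15463}\right) = 28202 \left(- \frac{1}{15463}\right) = - \frac{28202}{15463}$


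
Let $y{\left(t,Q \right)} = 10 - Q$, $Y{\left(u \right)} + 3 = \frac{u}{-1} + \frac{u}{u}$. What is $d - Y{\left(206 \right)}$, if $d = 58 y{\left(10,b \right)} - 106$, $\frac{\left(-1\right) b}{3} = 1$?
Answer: $856$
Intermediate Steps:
$Y{\left(u \right)} = -2 - u$ ($Y{\left(u \right)} = -3 + \left(\frac{u}{-1} + \frac{u}{u}\right) = -3 + \left(u \left(-1\right) + 1\right) = -3 - \left(-1 + u\right) = -2 - u$)
$b = -3$ ($b = \left(-3\right) 1 = -3$)
$d = 648$ ($d = 58 \left(10 - -3\right) - 106 = 58 \left(10 + 3\right) - 106 = 58 \cdot 13 - 106 = 754 - 106 = 648$)
$d - Y{\left(206 \right)} = 648 - \left(-2 - 206\right) = 648 - -208 = 648 + 208 = 856$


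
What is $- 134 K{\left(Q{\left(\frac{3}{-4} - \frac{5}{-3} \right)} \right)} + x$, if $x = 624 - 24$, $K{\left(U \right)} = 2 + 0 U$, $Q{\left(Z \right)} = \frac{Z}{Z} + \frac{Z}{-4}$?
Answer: $332$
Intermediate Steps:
$Q{\left(Z \right)} = 1 - \frac{Z}{4}$ ($Q{\left(Z \right)} = 1 + Z \left(- \frac{1}{4}\right) = 1 - \frac{Z}{4}$)
$K{\left(U \right)} = 2$ ($K{\left(U \right)} = 2 + 0 = 2$)
$x = 600$ ($x = 624 - 24 = 600$)
$- 134 K{\left(Q{\left(\frac{3}{-4} - \frac{5}{-3} \right)} \right)} + x = \left(-134\right) 2 + 600 = -268 + 600 = 332$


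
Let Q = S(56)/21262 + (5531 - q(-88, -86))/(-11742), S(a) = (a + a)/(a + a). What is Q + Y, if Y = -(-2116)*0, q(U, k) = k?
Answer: -29854228/62414601 ≈ -0.47832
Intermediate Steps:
S(a) = 1 (S(a) = (2*a)/((2*a)) = (2*a)*(1/(2*a)) = 1)
Y = 0 (Y = -1*0 = 0)
Q = -29854228/62414601 (Q = 1/21262 + (5531 - 1*(-86))/(-11742) = 1*(1/21262) + (5531 + 86)*(-1/11742) = 1/21262 + 5617*(-1/11742) = 1/21262 - 5617/11742 = -29854228/62414601 ≈ -0.47832)
Q + Y = -29854228/62414601 + 0 = -29854228/62414601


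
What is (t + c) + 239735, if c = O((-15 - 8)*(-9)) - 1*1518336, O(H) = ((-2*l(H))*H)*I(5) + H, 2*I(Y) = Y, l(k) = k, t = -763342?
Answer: -2255981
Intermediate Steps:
I(Y) = Y/2
O(H) = H - 5*H² (O(H) = ((-2*H)*H)*((½)*5) + H = -2*H²*(5/2) + H = -5*H² + H = H - 5*H²)
c = -1732374 (c = ((-15 - 8)*(-9))*(1 - 5*(-15 - 8)*(-9)) - 1*1518336 = (-23*(-9))*(1 - (-115)*(-9)) - 1518336 = 207*(1 - 5*207) - 1518336 = 207*(1 - 1035) - 1518336 = 207*(-1034) - 1518336 = -214038 - 1518336 = -1732374)
(t + c) + 239735 = (-763342 - 1732374) + 239735 = -2495716 + 239735 = -2255981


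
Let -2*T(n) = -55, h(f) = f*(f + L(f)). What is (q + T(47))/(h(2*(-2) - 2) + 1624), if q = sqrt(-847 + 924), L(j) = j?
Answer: 55/3392 + sqrt(77)/1696 ≈ 0.021389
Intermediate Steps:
h(f) = 2*f**2 (h(f) = f*(f + f) = f*(2*f) = 2*f**2)
q = sqrt(77) ≈ 8.7750
T(n) = 55/2 (T(n) = -1/2*(-55) = 55/2)
(q + T(47))/(h(2*(-2) - 2) + 1624) = (sqrt(77) + 55/2)/(2*(2*(-2) - 2)**2 + 1624) = (55/2 + sqrt(77))/(2*(-4 - 2)**2 + 1624) = (55/2 + sqrt(77))/(2*(-6)**2 + 1624) = (55/2 + sqrt(77))/(2*36 + 1624) = (55/2 + sqrt(77))/(72 + 1624) = (55/2 + sqrt(77))/1696 = (55/2 + sqrt(77))*(1/1696) = 55/3392 + sqrt(77)/1696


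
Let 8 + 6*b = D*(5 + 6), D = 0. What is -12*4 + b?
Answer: -148/3 ≈ -49.333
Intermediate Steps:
b = -4/3 (b = -4/3 + (0*(5 + 6))/6 = -4/3 + (0*11)/6 = -4/3 + (1/6)*0 = -4/3 + 0 = -4/3 ≈ -1.3333)
-12*4 + b = -12*4 - 4/3 = -48 - 4/3 = -148/3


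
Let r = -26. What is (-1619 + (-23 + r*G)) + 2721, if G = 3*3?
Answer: 845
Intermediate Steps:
G = 9
(-1619 + (-23 + r*G)) + 2721 = (-1619 + (-23 - 26*9)) + 2721 = (-1619 + (-23 - 234)) + 2721 = (-1619 - 257) + 2721 = -1876 + 2721 = 845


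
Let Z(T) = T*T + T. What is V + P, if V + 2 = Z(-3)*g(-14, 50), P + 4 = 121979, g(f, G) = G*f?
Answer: 117773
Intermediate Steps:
Z(T) = T + T² (Z(T) = T² + T = T + T²)
P = 121975 (P = -4 + 121979 = 121975)
V = -4202 (V = -2 + (-3*(1 - 3))*(50*(-14)) = -2 - 3*(-2)*(-700) = -2 + 6*(-700) = -2 - 4200 = -4202)
V + P = -4202 + 121975 = 117773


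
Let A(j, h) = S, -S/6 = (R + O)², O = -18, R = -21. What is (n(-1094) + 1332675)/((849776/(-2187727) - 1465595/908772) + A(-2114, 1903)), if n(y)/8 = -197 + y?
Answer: -2629017630853879668/18147790220780381 ≈ -144.87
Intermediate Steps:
n(y) = -1576 + 8*y (n(y) = 8*(-197 + y) = -1576 + 8*y)
S = -9126 (S = -6*(-21 - 18)² = -6*(-39)² = -6*1521 = -9126)
A(j, h) = -9126
(n(-1094) + 1332675)/((849776/(-2187727) - 1465595/908772) + A(-2114, 1903)) = ((-1576 + 8*(-1094)) + 1332675)/((849776/(-2187727) - 1465595/908772) - 9126) = ((-1576 - 8752) + 1332675)/((849776*(-1/2187727) - 1465595*1/908772) - 9126) = (-10328 + 1332675)/((-849776/2187727 - 1465595/908772) - 9126) = 1322347/(-3978574387637/1988145041244 - 9126) = 1322347/(-18147790220780381/1988145041244) = 1322347*(-1988145041244/18147790220780381) = -2629017630853879668/18147790220780381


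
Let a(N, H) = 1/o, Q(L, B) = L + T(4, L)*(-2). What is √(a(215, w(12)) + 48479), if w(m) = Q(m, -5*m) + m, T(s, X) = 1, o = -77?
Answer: √287431914/77 ≈ 220.18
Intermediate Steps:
Q(L, B) = -2 + L (Q(L, B) = L + 1*(-2) = L - 2 = -2 + L)
w(m) = -2 + 2*m (w(m) = (-2 + m) + m = -2 + 2*m)
a(N, H) = -1/77 (a(N, H) = 1/(-77) = -1/77)
√(a(215, w(12)) + 48479) = √(-1/77 + 48479) = √(3732882/77) = √287431914/77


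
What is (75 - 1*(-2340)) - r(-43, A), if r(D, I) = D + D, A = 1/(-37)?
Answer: 2501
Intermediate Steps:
A = -1/37 ≈ -0.027027
r(D, I) = 2*D
(75 - 1*(-2340)) - r(-43, A) = (75 - 1*(-2340)) - 2*(-43) = (75 + 2340) - 1*(-86) = 2415 + 86 = 2501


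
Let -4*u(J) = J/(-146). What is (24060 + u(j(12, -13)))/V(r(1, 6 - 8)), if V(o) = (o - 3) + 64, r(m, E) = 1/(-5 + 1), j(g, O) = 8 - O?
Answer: 1561229/3942 ≈ 396.05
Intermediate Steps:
u(J) = J/584 (u(J) = -J/(4*(-146)) = -J*(-1)/(4*146) = -(-1)*J/584 = J/584)
r(m, E) = -¼ (r(m, E) = 1/(-4) = -¼)
V(o) = 61 + o (V(o) = (-3 + o) + 64 = 61 + o)
(24060 + u(j(12, -13)))/V(r(1, 6 - 8)) = (24060 + (8 - 1*(-13))/584)/(61 - ¼) = (24060 + (8 + 13)/584)/(243/4) = (24060 + (1/584)*21)*(4/243) = (24060 + 21/584)*(4/243) = (14051061/584)*(4/243) = 1561229/3942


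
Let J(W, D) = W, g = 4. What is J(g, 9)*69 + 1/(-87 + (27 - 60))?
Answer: 33119/120 ≈ 275.99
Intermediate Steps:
J(g, 9)*69 + 1/(-87 + (27 - 60)) = 4*69 + 1/(-87 + (27 - 60)) = 276 + 1/(-87 - 33) = 276 + 1/(-120) = 276 - 1/120 = 33119/120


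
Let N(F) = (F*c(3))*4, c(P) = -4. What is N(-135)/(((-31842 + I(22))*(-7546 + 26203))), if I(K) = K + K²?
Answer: -10/2706647 ≈ -3.6946e-6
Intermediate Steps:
N(F) = -16*F (N(F) = (F*(-4))*4 = -4*F*4 = -16*F)
N(-135)/(((-31842 + I(22))*(-7546 + 26203))) = (-16*(-135))/(((-31842 + 22*(1 + 22))*(-7546 + 26203))) = 2160/(((-31842 + 22*23)*18657)) = 2160/(((-31842 + 506)*18657)) = 2160/((-31336*18657)) = 2160/(-584635752) = 2160*(-1/584635752) = -10/2706647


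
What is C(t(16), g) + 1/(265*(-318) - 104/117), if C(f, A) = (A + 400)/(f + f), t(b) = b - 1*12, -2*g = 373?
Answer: 161926441/6067504 ≈ 26.688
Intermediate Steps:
g = -373/2 (g = -½*373 = -373/2 ≈ -186.50)
t(b) = -12 + b (t(b) = b - 12 = -12 + b)
C(f, A) = (400 + A)/(2*f) (C(f, A) = (400 + A)/((2*f)) = (400 + A)*(1/(2*f)) = (400 + A)/(2*f))
C(t(16), g) + 1/(265*(-318) - 104/117) = (400 - 373/2)/(2*(-12 + 16)) + 1/(265*(-318) - 104/117) = (½)*(427/2)/4 + 1/(-84270 - 104*1/117) = (½)*(¼)*(427/2) + 1/(-84270 - 8/9) = 427/16 + 1/(-758438/9) = 427/16 - 9/758438 = 161926441/6067504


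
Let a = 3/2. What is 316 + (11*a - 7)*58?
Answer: 867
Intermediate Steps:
a = 3/2 (a = 3*(½) = 3/2 ≈ 1.5000)
316 + (11*a - 7)*58 = 316 + (11*(3/2) - 7)*58 = 316 + (33/2 - 7)*58 = 316 + (19/2)*58 = 316 + 551 = 867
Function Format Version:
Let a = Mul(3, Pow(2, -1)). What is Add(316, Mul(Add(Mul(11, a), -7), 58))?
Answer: 867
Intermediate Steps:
a = Rational(3, 2) (a = Mul(3, Rational(1, 2)) = Rational(3, 2) ≈ 1.5000)
Add(316, Mul(Add(Mul(11, a), -7), 58)) = Add(316, Mul(Add(Mul(11, Rational(3, 2)), -7), 58)) = Add(316, Mul(Add(Rational(33, 2), -7), 58)) = Add(316, Mul(Rational(19, 2), 58)) = Add(316, 551) = 867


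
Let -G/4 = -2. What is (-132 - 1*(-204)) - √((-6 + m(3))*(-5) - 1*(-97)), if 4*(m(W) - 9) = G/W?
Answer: 72 - 2*√177/3 ≈ 63.131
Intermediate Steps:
G = 8 (G = -4*(-2) = 8)
m(W) = 9 + 2/W (m(W) = 9 + (8/W)/4 = 9 + 2/W)
(-132 - 1*(-204)) - √((-6 + m(3))*(-5) - 1*(-97)) = (-132 - 1*(-204)) - √((-6 + (9 + 2/3))*(-5) - 1*(-97)) = (-132 + 204) - √((-6 + (9 + 2*(⅓)))*(-5) + 97) = 72 - √((-6 + (9 + ⅔))*(-5) + 97) = 72 - √((-6 + 29/3)*(-5) + 97) = 72 - √((11/3)*(-5) + 97) = 72 - √(-55/3 + 97) = 72 - √(236/3) = 72 - 2*√177/3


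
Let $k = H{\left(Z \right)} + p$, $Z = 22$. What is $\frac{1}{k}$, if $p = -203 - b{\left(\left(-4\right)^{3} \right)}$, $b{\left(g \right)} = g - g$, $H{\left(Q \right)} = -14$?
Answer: $- \frac{1}{217} \approx -0.0046083$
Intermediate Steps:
$b{\left(g \right)} = 0$
$p = -203$ ($p = -203 - 0 = -203 + 0 = -203$)
$k = -217$ ($k = -14 - 203 = -217$)
$\frac{1}{k} = \frac{1}{-217} = - \frac{1}{217}$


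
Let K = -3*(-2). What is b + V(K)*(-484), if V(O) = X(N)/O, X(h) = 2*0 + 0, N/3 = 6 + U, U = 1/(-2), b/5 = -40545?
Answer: -202725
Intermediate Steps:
b = -202725 (b = 5*(-40545) = -202725)
U = -½ (U = 1*(-½) = -½ ≈ -0.50000)
N = 33/2 (N = 3*(6 - ½) = 3*(11/2) = 33/2 ≈ 16.500)
X(h) = 0 (X(h) = 0 + 0 = 0)
K = 6
V(O) = 0 (V(O) = 0/O = 0)
b + V(K)*(-484) = -202725 + 0*(-484) = -202725 + 0 = -202725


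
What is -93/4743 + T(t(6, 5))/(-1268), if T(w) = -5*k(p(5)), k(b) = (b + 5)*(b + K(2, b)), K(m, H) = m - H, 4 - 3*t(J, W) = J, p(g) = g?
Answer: 958/16167 ≈ 0.059256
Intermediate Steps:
t(J, W) = 4/3 - J/3
k(b) = 10 + 2*b (k(b) = (b + 5)*(b + (2 - b)) = (5 + b)*2 = 10 + 2*b)
T(w) = -100 (T(w) = -5*(10 + 2*5) = -5*(10 + 10) = -5*20 = -100)
-93/4743 + T(t(6, 5))/(-1268) = -93/4743 - 100/(-1268) = -93*1/4743 - 100*(-1/1268) = -1/51 + 25/317 = 958/16167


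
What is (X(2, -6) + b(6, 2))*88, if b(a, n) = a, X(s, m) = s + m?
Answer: 176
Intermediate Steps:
X(s, m) = m + s
(X(2, -6) + b(6, 2))*88 = ((-6 + 2) + 6)*88 = (-4 + 6)*88 = 2*88 = 176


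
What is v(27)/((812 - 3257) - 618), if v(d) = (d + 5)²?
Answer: -1024/3063 ≈ -0.33431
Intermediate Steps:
v(d) = (5 + d)²
v(27)/((812 - 3257) - 618) = (5 + 27)²/((812 - 3257) - 618) = 32²/(-2445 - 618) = 1024/(-3063) = 1024*(-1/3063) = -1024/3063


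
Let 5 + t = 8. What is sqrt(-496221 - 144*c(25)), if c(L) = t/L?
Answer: I*sqrt(12405957)/5 ≈ 704.44*I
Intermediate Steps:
t = 3 (t = -5 + 8 = 3)
c(L) = 3/L
sqrt(-496221 - 144*c(25)) = sqrt(-496221 - 432/25) = sqrt(-12405957/25) = I*sqrt(12405957)/5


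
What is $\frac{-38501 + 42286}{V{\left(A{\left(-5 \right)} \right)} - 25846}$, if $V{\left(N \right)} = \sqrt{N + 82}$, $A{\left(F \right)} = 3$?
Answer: $- \frac{97827110}{668015631} - \frac{3785 \sqrt{85}}{668015631} \approx -0.1465$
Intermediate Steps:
$V{\left(N \right)} = \sqrt{82 + N}$
$\frac{-38501 + 42286}{V{\left(A{\left(-5 \right)} \right)} - 25846} = \frac{-38501 + 42286}{\sqrt{82 + 3} - 25846} = \frac{3785}{\sqrt{85} - 25846} = \frac{3785}{-25846 + \sqrt{85}}$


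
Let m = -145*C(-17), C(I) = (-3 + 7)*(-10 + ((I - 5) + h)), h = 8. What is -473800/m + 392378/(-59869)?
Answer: -845695849/20834412 ≈ -40.591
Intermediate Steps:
C(I) = -28 + 4*I (C(I) = (-3 + 7)*(-10 + ((I - 5) + 8)) = 4*(-10 + ((-5 + I) + 8)) = 4*(-10 + (3 + I)) = 4*(-7 + I) = -28 + 4*I)
m = 13920 (m = -145*(-28 + 4*(-17)) = -145*(-28 - 68) = -145*(-96) = 13920)
-473800/m + 392378/(-59869) = -473800/13920 + 392378/(-59869) = -473800*1/13920 + 392378*(-1/59869) = -11845/348 - 392378/59869 = -845695849/20834412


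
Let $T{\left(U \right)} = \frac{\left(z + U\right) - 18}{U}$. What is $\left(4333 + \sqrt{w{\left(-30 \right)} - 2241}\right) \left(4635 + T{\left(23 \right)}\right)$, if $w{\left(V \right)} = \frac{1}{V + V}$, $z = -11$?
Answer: $\frac{461893467}{23} + \frac{35533 i \sqrt{2016915}}{230} \approx 2.0082 \cdot 10^{7} + 2.1941 \cdot 10^{5} i$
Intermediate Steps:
$w{\left(V \right)} = \frac{1}{2 V}$
$T{\left(U \right)} = \frac{-29 + U}{U}$ ($T{\left(U \right)} = \frac{\left(-11 + U\right) - 18}{U} = \frac{-29 + U}{U}$)
$\left(4333 + \sqrt{w{\left(-30 \right)} - 2241}\right) \left(4635 + T{\left(23 \right)}\right) = \left(4333 + \sqrt{\frac{1}{2 \left(-30\right)} - 2241}\right) \left(4635 + \frac{-29 + 23}{23}\right) = \left(4333 + \sqrt{\frac{1}{2} \left(- \frac{1}{30}\right) - 2241}\right) \left(4635 + \frac{1}{23} \left(-6\right)\right) = \left(4333 + \sqrt{- \frac{1}{60} - 2241}\right) \left(4635 - \frac{6}{23}\right) = \left(4333 + \sqrt{- \frac{134461}{60}}\right) \frac{106599}{23} = \left(4333 + \frac{i \sqrt{2016915}}{30}\right) \frac{106599}{23} = \frac{461893467}{23} + \frac{35533 i \sqrt{2016915}}{230}$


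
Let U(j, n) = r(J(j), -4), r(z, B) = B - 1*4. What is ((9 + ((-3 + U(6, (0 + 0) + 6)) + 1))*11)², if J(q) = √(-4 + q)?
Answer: 121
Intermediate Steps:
r(z, B) = -4 + B (r(z, B) = B - 4 = -4 + B)
U(j, n) = -8 (U(j, n) = -4 - 4 = -8)
((9 + ((-3 + U(6, (0 + 0) + 6)) + 1))*11)² = ((9 + ((-3 - 8) + 1))*11)² = ((9 + (-11 + 1))*11)² = ((9 - 10)*11)² = (-1*11)² = (-11)² = 121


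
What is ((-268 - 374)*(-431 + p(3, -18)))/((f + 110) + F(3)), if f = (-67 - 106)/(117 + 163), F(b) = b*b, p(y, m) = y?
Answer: 25645760/11049 ≈ 2321.1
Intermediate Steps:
F(b) = b**2
f = -173/280 ≈ -0.61786
((-268 - 374)*(-431 + p(3, -18)))/((f + 110) + F(3)) = ((-268 - 374)*(-431 + 3))/((-173/280 + 110) + 3**2) = (-642*(-428))/(30627/280 + 9) = 274776/(33147/280) = 274776*(280/33147) = 25645760/11049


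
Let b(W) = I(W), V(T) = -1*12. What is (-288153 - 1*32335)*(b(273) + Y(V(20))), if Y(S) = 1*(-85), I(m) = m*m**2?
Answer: -6520755250016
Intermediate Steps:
V(T) = -12
I(m) = m**3
b(W) = W**3
Y(S) = -85
(-288153 - 1*32335)*(b(273) + Y(V(20))) = (-288153 - 1*32335)*(273**3 - 85) = (-288153 - 32335)*(20346417 - 85) = -320488*20346332 = -6520755250016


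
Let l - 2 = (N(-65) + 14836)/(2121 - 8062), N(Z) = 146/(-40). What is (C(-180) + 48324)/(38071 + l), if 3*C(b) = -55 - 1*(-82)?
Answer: 441763620/347964401 ≈ 1.2696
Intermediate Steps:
N(Z) = -73/20 (N(Z) = 146*(-1/40) = -73/20)
C(b) = 9 (C(b) = (-55 - 1*(-82))/3 = (-55 + 82)/3 = (⅓)*27 = 9)
l = -4539/9140 (l = 2 + (-73/20 + 14836)/(2121 - 8062) = 2 + (296647/20)/(-5941) = 2 + (296647/20)*(-1/5941) = 2 - 22819/9140 = -4539/9140 ≈ -0.49661)
(C(-180) + 48324)/(38071 + l) = (9 + 48324)/(38071 - 4539/9140) = 48333/(347964401/9140) = 48333*(9140/347964401) = 441763620/347964401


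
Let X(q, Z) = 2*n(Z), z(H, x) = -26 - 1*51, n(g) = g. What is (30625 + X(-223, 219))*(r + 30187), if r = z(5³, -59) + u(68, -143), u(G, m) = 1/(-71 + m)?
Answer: 200155651957/214 ≈ 9.3531e+8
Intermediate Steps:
z(H, x) = -77 (z(H, x) = -26 - 51 = -77)
r = -16479/214 (r = -77 + 1/(-71 - 143) = -77 + 1/(-214) = -77 - 1/214 = -16479/214 ≈ -77.005)
X(q, Z) = 2*Z
(30625 + X(-223, 219))*(r + 30187) = (30625 + 2*219)*(-16479/214 + 30187) = (30625 + 438)*(6443539/214) = 31063*(6443539/214) = 200155651957/214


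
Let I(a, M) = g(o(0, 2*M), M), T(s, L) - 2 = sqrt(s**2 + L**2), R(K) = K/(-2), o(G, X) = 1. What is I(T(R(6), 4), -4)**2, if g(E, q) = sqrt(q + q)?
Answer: -8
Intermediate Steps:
R(K) = -K/2 (R(K) = K*(-1/2) = -K/2)
g(E, q) = sqrt(2)*sqrt(q) (g(E, q) = sqrt(2*q) = sqrt(2)*sqrt(q))
T(s, L) = 2 + sqrt(L**2 + s**2) (T(s, L) = 2 + sqrt(s**2 + L**2) = 2 + sqrt(L**2 + s**2))
I(a, M) = sqrt(2)*sqrt(M)
I(T(R(6), 4), -4)**2 = (sqrt(2)*sqrt(-4))**2 = (sqrt(2)*(2*I))**2 = (2*I*sqrt(2))**2 = -8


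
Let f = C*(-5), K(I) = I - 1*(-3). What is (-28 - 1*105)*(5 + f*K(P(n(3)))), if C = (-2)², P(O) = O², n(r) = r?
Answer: 31255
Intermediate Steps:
C = 4
K(I) = 3 + I (K(I) = I + 3 = 3 + I)
f = -20 (f = 4*(-5) = -20)
(-28 - 1*105)*(5 + f*K(P(n(3)))) = (-28 - 1*105)*(5 - 20*(3 + 3²)) = (-28 - 105)*(5 - 20*(3 + 9)) = -133*(5 - 20*12) = -133*(5 - 240) = -133*(-235) = 31255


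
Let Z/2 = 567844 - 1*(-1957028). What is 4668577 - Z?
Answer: -381167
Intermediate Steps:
Z = 5049744 (Z = 2*(567844 - 1*(-1957028)) = 2*(567844 + 1957028) = 2*2524872 = 5049744)
4668577 - Z = 4668577 - 1*5049744 = 4668577 - 5049744 = -381167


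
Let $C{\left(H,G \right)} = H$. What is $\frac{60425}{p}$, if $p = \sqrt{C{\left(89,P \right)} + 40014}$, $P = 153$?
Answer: $\frac{60425 \sqrt{40103}}{40103} \approx 301.74$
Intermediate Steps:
$p = \sqrt{40103}$ ($p = \sqrt{89 + 40014} = \sqrt{40103} \approx 200.26$)
$\frac{60425}{p} = \frac{60425}{\sqrt{40103}} = 60425 \frac{\sqrt{40103}}{40103} = \frac{60425 \sqrt{40103}}{40103}$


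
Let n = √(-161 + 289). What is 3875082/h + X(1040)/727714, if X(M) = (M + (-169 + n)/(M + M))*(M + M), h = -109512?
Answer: -1273704917/39296556 + 4*√2/363857 ≈ -32.413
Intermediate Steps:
n = 8*√2 (n = √128 = 8*√2 ≈ 11.314)
X(M) = 2*M*(M + (-169 + 8*√2)/(2*M)) (X(M) = (M + (-169 + 8*√2)/(M + M))*(M + M) = (M + (-169 + 8*√2)/((2*M)))*(2*M) = (M + (-169 + 8*√2)*(1/(2*M)))*(2*M) = (M + (-169 + 8*√2)/(2*M))*(2*M) = 2*M*(M + (-169 + 8*√2)/(2*M)))
3875082/h + X(1040)/727714 = 3875082/(-109512) + (-169 + 2*1040² + 8*√2)/727714 = 3875082*(-1/109512) + (-169 + 2*1081600 + 8*√2)*(1/727714) = -645847/18252 + (-169 + 2163200 + 8*√2)*(1/727714) = -645847/18252 + (2163031 + 8*√2)*(1/727714) = -645847/18252 + (12799/4306 + 4*√2/363857) = -1273704917/39296556 + 4*√2/363857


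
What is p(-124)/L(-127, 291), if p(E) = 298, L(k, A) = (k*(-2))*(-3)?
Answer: -149/381 ≈ -0.39108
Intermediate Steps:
L(k, A) = 6*k (L(k, A) = -2*k*(-3) = 6*k)
p(-124)/L(-127, 291) = 298/((6*(-127))) = 298/(-762) = 298*(-1/762) = -149/381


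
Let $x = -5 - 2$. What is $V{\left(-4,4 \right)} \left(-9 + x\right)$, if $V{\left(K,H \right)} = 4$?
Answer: $-64$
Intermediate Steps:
$x = -7$ ($x = -5 - 2 = -7$)
$V{\left(-4,4 \right)} \left(-9 + x\right) = 4 \left(-9 - 7\right) = 4 \left(-16\right) = -64$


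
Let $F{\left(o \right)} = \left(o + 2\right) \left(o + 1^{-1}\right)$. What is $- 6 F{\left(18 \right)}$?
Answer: $-2280$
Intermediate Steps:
$F{\left(o \right)} = \left(1 + o\right) \left(2 + o\right)$ ($F{\left(o \right)} = \left(2 + o\right) \left(o + 1\right) = \left(2 + o\right) \left(1 + o\right) = \left(1 + o\right) \left(2 + o\right)$)
$- 6 F{\left(18 \right)} = - 6 \left(2 + 18^{2} + 3 \cdot 18\right) = - 6 \left(2 + 324 + 54\right) = \left(-6\right) 380 = -2280$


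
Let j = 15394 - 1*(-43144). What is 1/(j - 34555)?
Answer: 1/23983 ≈ 4.1696e-5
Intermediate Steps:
j = 58538 (j = 15394 + 43144 = 58538)
1/(j - 34555) = 1/(58538 - 34555) = 1/23983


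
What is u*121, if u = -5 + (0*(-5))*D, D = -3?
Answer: -605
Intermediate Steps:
u = -5 (u = -5 + (0*(-5))*(-3) = -5 + 0*(-3) = -5 + 0 = -5)
u*121 = -5*121 = -605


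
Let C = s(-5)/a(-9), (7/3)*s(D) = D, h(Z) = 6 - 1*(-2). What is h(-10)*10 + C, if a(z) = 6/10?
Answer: 535/7 ≈ 76.429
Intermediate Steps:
h(Z) = 8 (h(Z) = 6 + 2 = 8)
s(D) = 3*D/7
a(z) = ⅗ (a(z) = 6*(⅒) = ⅗)
C = -25/7 (C = ((3/7)*(-5))/(⅗) = -15/7*5/3 = -25/7 ≈ -3.5714)
h(-10)*10 + C = 8*10 - 25/7 = 80 - 25/7 = 535/7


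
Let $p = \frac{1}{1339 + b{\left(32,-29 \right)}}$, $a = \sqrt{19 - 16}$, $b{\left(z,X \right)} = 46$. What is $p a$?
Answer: $\frac{\sqrt{3}}{1385} \approx 0.0012506$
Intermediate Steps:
$a = \sqrt{3}$ ($a = \sqrt{19 - 16} = \sqrt{3} \approx 1.732$)
$p = \frac{1}{1385}$ ($p = \frac{1}{1339 + 46} = \frac{1}{1385} \approx 0.00072202$)
$p a = \frac{\sqrt{3}}{1385}$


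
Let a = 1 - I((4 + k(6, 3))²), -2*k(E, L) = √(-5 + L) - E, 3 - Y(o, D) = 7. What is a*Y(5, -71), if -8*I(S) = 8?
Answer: -8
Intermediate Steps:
Y(o, D) = -4 (Y(o, D) = 3 - 1*7 = 3 - 7 = -4)
k(E, L) = E/2 - √(-5 + L)/2 (k(E, L) = -(√(-5 + L) - E)/2 = E/2 - √(-5 + L)/2)
I(S) = -1 (I(S) = -⅛*8 = -1)
a = 2 (a = 1 - 1*(-1) = 1 + 1 = 2)
a*Y(5, -71) = 2*(-4) = -8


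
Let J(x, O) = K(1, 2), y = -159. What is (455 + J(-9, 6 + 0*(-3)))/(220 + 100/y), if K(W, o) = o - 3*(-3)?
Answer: 37047/17440 ≈ 2.1243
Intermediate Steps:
K(W, o) = 9 + o (K(W, o) = o + 9 = 9 + o)
J(x, O) = 11 (J(x, O) = 9 + 2 = 11)
(455 + J(-9, 6 + 0*(-3)))/(220 + 100/y) = (455 + 11)/(220 + 100/(-159)) = 466/(220 + 100*(-1/159)) = 466/(220 - 100/159) = 466/(34880/159) = 466*(159/34880) = 37047/17440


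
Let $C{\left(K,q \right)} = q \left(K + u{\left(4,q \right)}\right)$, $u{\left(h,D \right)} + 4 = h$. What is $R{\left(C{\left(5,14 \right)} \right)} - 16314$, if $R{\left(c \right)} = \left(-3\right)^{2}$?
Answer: $-16305$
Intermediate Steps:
$u{\left(h,D \right)} = -4 + h$
$C{\left(K,q \right)} = K q$ ($C{\left(K,q \right)} = q \left(K + \left(-4 + 4\right)\right) = q \left(K + 0\right) = q K = K q$)
$R{\left(c \right)} = 9$
$R{\left(C{\left(5,14 \right)} \right)} - 16314 = 9 - 16314 = -16305$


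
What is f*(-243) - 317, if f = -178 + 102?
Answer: 18151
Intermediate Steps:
f = -76
f*(-243) - 317 = -76*(-243) - 317 = 18468 - 317 = 18151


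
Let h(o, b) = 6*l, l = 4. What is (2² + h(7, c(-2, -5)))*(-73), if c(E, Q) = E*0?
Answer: -2044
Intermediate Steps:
c(E, Q) = 0
h(o, b) = 24 (h(o, b) = 6*4 = 24)
(2² + h(7, c(-2, -5)))*(-73) = (2² + 24)*(-73) = (4 + 24)*(-73) = 28*(-73) = -2044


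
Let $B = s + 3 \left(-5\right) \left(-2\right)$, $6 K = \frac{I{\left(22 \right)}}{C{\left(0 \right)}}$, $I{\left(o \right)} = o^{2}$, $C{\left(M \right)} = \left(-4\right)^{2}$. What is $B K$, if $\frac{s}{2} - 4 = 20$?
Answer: $\frac{1573}{4} \approx 393.25$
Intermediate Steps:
$C{\left(M \right)} = 16$
$s = 48$ ($s = 8 + 2 \cdot 20 = 8 + 40 = 48$)
$K = \frac{121}{24}$ ($K = \frac{22^{2} \cdot \frac{1}{16}}{6} = \frac{484 \cdot \frac{1}{16}}{6} = \frac{1}{6} \cdot \frac{121}{4} = \frac{121}{24} \approx 5.0417$)
$B = 78$ ($B = 48 + 3 \left(-5\right) \left(-2\right) = 48 - -30 = 48 + 30 = 78$)
$B K = 78 \cdot \frac{121}{24} = \frac{1573}{4}$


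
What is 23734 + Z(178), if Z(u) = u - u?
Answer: 23734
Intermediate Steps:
Z(u) = 0
23734 + Z(178) = 23734 + 0 = 23734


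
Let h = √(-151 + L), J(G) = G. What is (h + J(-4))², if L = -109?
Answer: 4*(2 - I*√65)² ≈ -244.0 - 129.0*I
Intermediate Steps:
h = 2*I*√65 (h = √(-151 - 109) = √(-260) = 2*I*√65 ≈ 16.125*I)
(h + J(-4))² = (2*I*√65 - 4)² = (-4 + 2*I*√65)²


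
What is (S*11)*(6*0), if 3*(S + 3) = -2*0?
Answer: 0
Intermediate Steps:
S = -3 (S = -3 + (-2*0)/3 = -3 + (1/3)*0 = -3 + 0 = -3)
(S*11)*(6*0) = (-3*11)*(6*0) = -33*0 = 0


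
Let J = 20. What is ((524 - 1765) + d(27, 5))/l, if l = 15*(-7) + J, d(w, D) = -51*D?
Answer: 88/5 ≈ 17.600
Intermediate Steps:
l = -85 (l = 15*(-7) + 20 = -105 + 20 = -85)
((524 - 1765) + d(27, 5))/l = ((524 - 1765) - 51*5)/(-85) = (-1241 - 255)*(-1/85) = -1496*(-1/85) = 88/5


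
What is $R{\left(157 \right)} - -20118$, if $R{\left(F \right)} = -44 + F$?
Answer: $20231$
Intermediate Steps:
$R{\left(157 \right)} - -20118 = \left(-44 + 157\right) - -20118 = 113 + 20118 = 20231$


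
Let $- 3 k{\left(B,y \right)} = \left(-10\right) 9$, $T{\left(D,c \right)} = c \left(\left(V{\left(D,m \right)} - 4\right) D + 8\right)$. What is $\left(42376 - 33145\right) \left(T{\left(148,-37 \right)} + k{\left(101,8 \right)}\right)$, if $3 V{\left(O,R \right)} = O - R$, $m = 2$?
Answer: $-2260308814$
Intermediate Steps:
$V{\left(O,R \right)} = - \frac{R}{3} + \frac{O}{3}$ ($V{\left(O,R \right)} = \frac{O - R}{3} = - \frac{R}{3} + \frac{O}{3}$)
$T{\left(D,c \right)} = c \left(8 + D \left(- \frac{14}{3} + \frac{D}{3}\right)\right)$ ($T{\left(D,c \right)} = c \left(\left(\left(\left(- \frac{1}{3}\right) 2 + \frac{D}{3}\right) - 4\right) D + 8\right) = c \left(\left(\left(- \frac{2}{3} + \frac{D}{3}\right) - 4\right) D + 8\right) = c \left(\left(- \frac{14}{3} + \frac{D}{3}\right) D + 8\right) = c \left(D \left(- \frac{14}{3} + \frac{D}{3}\right) + 8\right) = c \left(8 + D \left(- \frac{14}{3} + \frac{D}{3}\right)\right)$)
$k{\left(B,y \right)} = 30$ ($k{\left(B,y \right)} = - \frac{\left(-10\right) 9}{3} = \left(- \frac{1}{3}\right) \left(-90\right) = 30$)
$\left(42376 - 33145\right) \left(T{\left(148,-37 \right)} + k{\left(101,8 \right)}\right) = \left(42376 - 33145\right) \left(\frac{1}{3} \left(-37\right) \left(24 + 148^{2} - 2072\right) + 30\right) = \left(42376 - 33145\right) \left(\frac{1}{3} \left(-37\right) \left(24 + 21904 - 2072\right) + 30\right) = 9231 \left(\frac{1}{3} \left(-37\right) 19856 + 30\right) = 9231 \left(- \frac{734672}{3} + 30\right) = 9231 \left(- \frac{734582}{3}\right) = -2260308814$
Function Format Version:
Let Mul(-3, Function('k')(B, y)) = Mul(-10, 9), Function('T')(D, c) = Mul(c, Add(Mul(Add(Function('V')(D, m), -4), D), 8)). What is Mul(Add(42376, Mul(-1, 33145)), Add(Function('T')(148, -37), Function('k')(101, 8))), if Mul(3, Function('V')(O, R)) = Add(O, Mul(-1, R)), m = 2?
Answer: -2260308814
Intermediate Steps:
Function('V')(O, R) = Add(Mul(Rational(-1, 3), R), Mul(Rational(1, 3), O)) (Function('V')(O, R) = Mul(Rational(1, 3), Add(O, Mul(-1, R))) = Add(Mul(Rational(-1, 3), R), Mul(Rational(1, 3), O)))
Function('T')(D, c) = Mul(c, Add(8, Mul(D, Add(Rational(-14, 3), Mul(Rational(1, 3), D))))) (Function('T')(D, c) = Mul(c, Add(Mul(Add(Add(Mul(Rational(-1, 3), 2), Mul(Rational(1, 3), D)), -4), D), 8)) = Mul(c, Add(Mul(Add(Add(Rational(-2, 3), Mul(Rational(1, 3), D)), -4), D), 8)) = Mul(c, Add(Mul(Add(Rational(-14, 3), Mul(Rational(1, 3), D)), D), 8)) = Mul(c, Add(Mul(D, Add(Rational(-14, 3), Mul(Rational(1, 3), D))), 8)) = Mul(c, Add(8, Mul(D, Add(Rational(-14, 3), Mul(Rational(1, 3), D))))))
Function('k')(B, y) = 30 (Function('k')(B, y) = Mul(Rational(-1, 3), Mul(-10, 9)) = Mul(Rational(-1, 3), -90) = 30)
Mul(Add(42376, Mul(-1, 33145)), Add(Function('T')(148, -37), Function('k')(101, 8))) = Mul(Add(42376, Mul(-1, 33145)), Add(Mul(Rational(1, 3), -37, Add(24, Pow(148, 2), Mul(-14, 148))), 30)) = Mul(Add(42376, -33145), Add(Mul(Rational(1, 3), -37, Add(24, 21904, -2072)), 30)) = Mul(9231, Add(Mul(Rational(1, 3), -37, 19856), 30)) = Mul(9231, Add(Rational(-734672, 3), 30)) = Mul(9231, Rational(-734582, 3)) = -2260308814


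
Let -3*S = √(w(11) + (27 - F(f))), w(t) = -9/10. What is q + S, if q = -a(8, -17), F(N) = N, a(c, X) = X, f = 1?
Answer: 17 - √2510/30 ≈ 15.330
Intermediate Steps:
w(t) = -9/10 (w(t) = -9*⅒ = -9/10)
q = 17 (q = -1*(-17) = 17)
S = -√2510/30 (S = -√(-9/10 + (27 - 1*1))/3 = -√(-9/10 + (27 - 1))/3 = -√(-9/10 + 26)/3 = -√2510/30 ≈ -1.6700)
q + S = 17 - √2510/30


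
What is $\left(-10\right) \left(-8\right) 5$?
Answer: $400$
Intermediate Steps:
$\left(-10\right) \left(-8\right) 5 = 80 \cdot 5 = 400$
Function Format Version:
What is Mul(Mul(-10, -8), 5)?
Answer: 400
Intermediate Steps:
Mul(Mul(-10, -8), 5) = Mul(80, 5) = 400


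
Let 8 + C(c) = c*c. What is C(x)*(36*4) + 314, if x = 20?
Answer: 56762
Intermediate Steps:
C(c) = -8 + c² (C(c) = -8 + c*c = -8 + c²)
C(x)*(36*4) + 314 = (-8 + 20²)*(36*4) + 314 = (-8 + 400)*144 + 314 = 392*144 + 314 = 56448 + 314 = 56762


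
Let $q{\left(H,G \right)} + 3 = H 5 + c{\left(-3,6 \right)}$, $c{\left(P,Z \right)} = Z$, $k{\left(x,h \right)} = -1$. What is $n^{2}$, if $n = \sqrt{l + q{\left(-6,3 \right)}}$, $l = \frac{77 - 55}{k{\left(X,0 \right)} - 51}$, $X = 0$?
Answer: $- \frac{713}{26} \approx -27.423$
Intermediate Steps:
$q{\left(H,G \right)} = 3 + 5 H$ ($q{\left(H,G \right)} = -3 + \left(H 5 + 6\right) = -3 + \left(5 H + 6\right) = -3 + \left(6 + 5 H\right) = 3 + 5 H$)
$l = - \frac{11}{26}$ ($l = \frac{77 - 55}{-1 - 51} = \frac{22}{-52} = 22 \left(- \frac{1}{52}\right) = - \frac{11}{26} \approx -0.42308$)
$n = \frac{i \sqrt{18538}}{26}$ ($n = \sqrt{- \frac{11}{26} + \left(3 + 5 \left(-6\right)\right)} = \sqrt{- \frac{11}{26} + \left(3 - 30\right)} = \sqrt{- \frac{11}{26} - 27} = \sqrt{- \frac{713}{26}} = \frac{i \sqrt{18538}}{26} \approx 5.2367 i$)
$n^{2} = \left(\frac{i \sqrt{18538}}{26}\right)^{2} = - \frac{713}{26}$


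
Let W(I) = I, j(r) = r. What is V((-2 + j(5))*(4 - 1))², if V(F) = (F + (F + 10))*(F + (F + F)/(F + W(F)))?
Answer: 78400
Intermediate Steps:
V(F) = (1 + F)*(10 + 2*F) (V(F) = (F + (F + 10))*(F + (F + F)/(F + F)) = (F + (10 + F))*(F + (2*F)/((2*F))) = (10 + 2*F)*(F + (2*F)*(1/(2*F))) = (10 + 2*F)*(F + 1) = (10 + 2*F)*(1 + F) = (1 + F)*(10 + 2*F))
V((-2 + j(5))*(4 - 1))² = (10 + 2*((-2 + 5)*(4 - 1))² + 12*((-2 + 5)*(4 - 1)))² = (10 + 2*(3*3)² + 12*(3*3))² = (10 + 2*9² + 12*9)² = (10 + 2*81 + 108)² = (10 + 162 + 108)² = 280² = 78400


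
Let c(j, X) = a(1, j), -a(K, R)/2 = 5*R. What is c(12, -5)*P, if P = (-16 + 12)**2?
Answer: -1920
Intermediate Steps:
a(K, R) = -10*R
c(j, X) = -10*j
P = 16 (P = (-4)**2 = 16)
c(12, -5)*P = -10*12*16 = -120*16 = -1920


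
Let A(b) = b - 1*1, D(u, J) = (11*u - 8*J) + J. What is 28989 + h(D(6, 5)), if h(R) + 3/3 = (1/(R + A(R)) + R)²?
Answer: 111444012/3721 ≈ 29950.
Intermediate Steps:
D(u, J) = -7*J + 11*u (D(u, J) = (-8*J + 11*u) + J = -7*J + 11*u)
A(b) = -1 + b (A(b) = b - 1 = -1 + b)
h(R) = -1 + (R + 1/(-1 + 2*R))² (h(R) = -1 + (1/(R + (-1 + R)) + R)² = -1 + (1/(-1 + 2*R) + R)² = -1 + (R + 1/(-1 + 2*R))²)
28989 + h(D(6, 5)) = 28989 + (-1 + (1 - (-7*5 + 11*6) + 2*(-7*5 + 11*6)²)²/(-1 + 2*(-7*5 + 11*6))²) = 28989 + (-1 + (1 - (-35 + 66) + 2*(-35 + 66)²)²/(-1 + 2*(-35 + 66))²) = 28989 + (-1 + (1 - 1*31 + 2*31²)²/(-1 + 2*31)²) = 28989 + (-1 + (1 - 31 + 2*961)²/(-1 + 62)²) = 28989 + (-1 + (1 - 31 + 1922)²/61²) = 28989 + (-1 + (1/3721)*1892²) = 28989 + (-1 + (1/3721)*3579664) = 28989 + (-1 + 3579664/3721) = 28989 + 3575943/3721 = 111444012/3721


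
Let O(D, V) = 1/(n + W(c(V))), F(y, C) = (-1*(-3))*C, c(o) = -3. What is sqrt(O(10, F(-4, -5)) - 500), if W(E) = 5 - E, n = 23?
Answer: I*sqrt(480469)/31 ≈ 22.36*I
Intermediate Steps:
F(y, C) = 3*C
O(D, V) = 1/31 (O(D, V) = 1/(23 + (5 - 1*(-3))) = 1/(23 + (5 + 3)) = 1/(23 + 8) = 1/31)
sqrt(O(10, F(-4, -5)) - 500) = sqrt(1/31 - 500) = sqrt(-15499/31) = I*sqrt(480469)/31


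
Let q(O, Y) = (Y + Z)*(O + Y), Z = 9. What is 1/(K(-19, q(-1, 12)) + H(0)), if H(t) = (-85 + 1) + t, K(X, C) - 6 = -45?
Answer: -1/123 ≈ -0.0081301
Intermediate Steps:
q(O, Y) = (9 + Y)*(O + Y) (q(O, Y) = (Y + 9)*(O + Y) = (9 + Y)*(O + Y))
K(X, C) = -39 (K(X, C) = 6 - 45 = -39)
H(t) = -84 + t
1/(K(-19, q(-1, 12)) + H(0)) = 1/(-39 + (-84 + 0)) = 1/(-39 - 84) = 1/(-123) = -1/123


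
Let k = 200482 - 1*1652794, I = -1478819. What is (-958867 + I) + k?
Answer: -3889998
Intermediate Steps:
k = -1452312 (k = 200482 - 1652794 = -1452312)
(-958867 + I) + k = (-958867 - 1478819) - 1452312 = -2437686 - 1452312 = -3889998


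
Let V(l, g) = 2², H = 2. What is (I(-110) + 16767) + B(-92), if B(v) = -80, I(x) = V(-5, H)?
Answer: 16691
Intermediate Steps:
V(l, g) = 4
I(x) = 4
(I(-110) + 16767) + B(-92) = (4 + 16767) - 80 = 16771 - 80 = 16691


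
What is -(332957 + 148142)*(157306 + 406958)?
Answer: -271466846136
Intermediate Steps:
-(332957 + 148142)*(157306 + 406958) = -481099*564264 = -1*271466846136 = -271466846136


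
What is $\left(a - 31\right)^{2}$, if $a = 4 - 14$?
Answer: $1681$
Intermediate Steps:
$a = -10$ ($a = 4 - 14 = -10$)
$\left(a - 31\right)^{2} = \left(-10 - 31\right)^{2} = \left(-41\right)^{2} = 1681$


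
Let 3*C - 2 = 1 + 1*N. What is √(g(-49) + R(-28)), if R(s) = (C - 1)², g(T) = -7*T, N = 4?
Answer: √3103/3 ≈ 18.568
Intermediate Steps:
C = 7/3 (C = ⅔ + (1 + 1*4)/3 = ⅔ + (1 + 4)/3 = ⅔ + (⅓)*5 = ⅔ + 5/3 = 7/3 ≈ 2.3333)
R(s) = 16/9 (R(s) = (7/3 - 1)² = (4/3)² = 16/9)
√(g(-49) + R(-28)) = √(-7*(-49) + 16/9) = √(343 + 16/9) = √(3103/9) = √3103/3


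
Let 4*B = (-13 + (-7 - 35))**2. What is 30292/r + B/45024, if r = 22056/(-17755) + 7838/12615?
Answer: -24438232533427393/500928919680 ≈ -48786.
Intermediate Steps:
r = -5562910/8959173 (r = 22056*(-1/17755) + 7838*(1/12615) = -22056/17755 + 7838/12615 = -5562910/8959173 ≈ -0.62092)
B = 3025/4 (B = (-13 + (-7 - 35))**2/4 = (-13 - 42)**2/4 = (1/4)*(-55)**2 = (1/4)*3025 = 3025/4 ≈ 756.25)
30292/r + B/45024 = 30292/(-5562910/8959173) + (3025/4)/45024 = 30292*(-8959173/5562910) + (3025/4)*(1/45024) = -135695634258/2781455 + 3025/180096 = -24438232533427393/500928919680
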